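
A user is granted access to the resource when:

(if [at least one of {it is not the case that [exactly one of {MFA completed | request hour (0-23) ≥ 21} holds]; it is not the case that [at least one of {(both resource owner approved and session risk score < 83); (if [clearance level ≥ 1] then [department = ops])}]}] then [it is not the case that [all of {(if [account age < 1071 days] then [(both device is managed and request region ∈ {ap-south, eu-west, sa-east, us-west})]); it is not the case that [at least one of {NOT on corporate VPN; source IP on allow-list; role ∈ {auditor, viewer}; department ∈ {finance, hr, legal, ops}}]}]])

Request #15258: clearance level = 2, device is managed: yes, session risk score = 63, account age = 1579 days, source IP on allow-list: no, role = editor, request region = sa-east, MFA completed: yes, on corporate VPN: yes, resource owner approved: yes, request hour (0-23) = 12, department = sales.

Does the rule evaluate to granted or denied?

Granted

Atomic conditions:
  MFA completed: yes → true
  request hour (0-23) ≥ 21: 12 ≥ 21 is false
  resource owner approved: yes → true
  session risk score < 83: 63 < 83 is true
  clearance level ≥ 1: 2 ≥ 1 is true
  department = ops: sales == ops is false
  account age < 1071 days: 1579 < 1071 is false
  device is managed: yes → true
  request region ∈ {ap-south, eu-west, sa-east, us-west}: sa-east is in the set → true
  NOT on corporate VPN: yes → false
  source IP on allow-list: no → false
  role ∈ {auditor, viewer}: editor is not in the set → false
  department ∈ {finance, hr, legal, ops}: sales is not in the set → false
Combine:
[1.1.1] exactly-one(true, false) = true
[1.1] NOT true = false
[1.2.1.1] true AND true = true
[1.2.1.2] true → false = false
[1.2.1] true OR false = true
[1.2] NOT true = false
[1] false OR false = false
[2.1.1.2] true AND true = true
[2.1.1] false → true (antecedent false ⇒ implication holds) = true
[2.1.2.1] false OR false OR false OR false = false
[2.1.2] NOT false = true
[2.1] true AND true = true
[2] NOT true = false
[root] false → false (antecedent false ⇒ implication holds) = true
Overall: true → granted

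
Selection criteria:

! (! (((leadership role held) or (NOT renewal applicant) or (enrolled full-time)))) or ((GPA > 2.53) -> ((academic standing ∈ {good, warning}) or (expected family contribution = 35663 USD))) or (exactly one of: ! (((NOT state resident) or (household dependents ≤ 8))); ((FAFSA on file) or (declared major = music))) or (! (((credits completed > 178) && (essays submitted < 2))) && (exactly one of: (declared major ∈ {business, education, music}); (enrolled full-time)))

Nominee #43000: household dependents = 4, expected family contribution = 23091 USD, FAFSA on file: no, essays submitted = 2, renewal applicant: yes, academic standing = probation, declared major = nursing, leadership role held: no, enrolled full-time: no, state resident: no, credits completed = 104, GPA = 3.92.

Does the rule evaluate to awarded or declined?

Atomic conditions:
  leadership role held: no → false
  NOT renewal applicant: yes → false
  enrolled full-time: no → false
  GPA > 2.53: 3.92 > 2.53 is true
  academic standing ∈ {good, warning}: probation is not in the set → false
  expected family contribution = 35663 USD: 23091 == 35663 is false
  NOT state resident: no → true
  household dependents ≤ 8: 4 ≤ 8 is true
  FAFSA on file: no → false
  declared major = music: nursing == music is false
  credits completed > 178: 104 > 178 is false
  essays submitted < 2: 2 < 2 is false
  declared major ∈ {business, education, music}: nursing is not in the set → false
Combine:
[1.1.1] false OR false OR false = false
[1.1] NOT false = true
[1] NOT true = false
[2.2] false OR false = false
[2] true → false = false
[3.1.1] true OR true = true
[3.1] NOT true = false
[3.2] false OR false = false
[3] exactly-one(false, false) = false
[4.1.1] false AND false = false
[4.1] NOT false = true
[4.2] exactly-one(false, false) = false
[4] true AND false = false
[root] false OR false OR false OR false = false
Overall: false → declined

Declined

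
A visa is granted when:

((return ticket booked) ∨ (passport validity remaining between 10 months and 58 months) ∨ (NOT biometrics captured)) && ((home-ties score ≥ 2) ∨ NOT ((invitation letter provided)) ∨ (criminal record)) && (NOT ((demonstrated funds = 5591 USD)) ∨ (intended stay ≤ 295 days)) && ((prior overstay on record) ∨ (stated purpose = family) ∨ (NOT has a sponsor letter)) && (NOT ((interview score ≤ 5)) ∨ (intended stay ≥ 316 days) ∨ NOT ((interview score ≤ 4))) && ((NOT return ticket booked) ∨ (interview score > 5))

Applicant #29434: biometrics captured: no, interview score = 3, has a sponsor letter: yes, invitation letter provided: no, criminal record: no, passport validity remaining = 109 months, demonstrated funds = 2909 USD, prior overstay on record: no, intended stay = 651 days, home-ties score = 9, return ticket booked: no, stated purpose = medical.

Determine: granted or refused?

Atomic conditions:
  return ticket booked: no → false
  passport validity remaining between 10 months and 58 months: 109 in [10, 58] is false
  NOT biometrics captured: no → true
  home-ties score ≥ 2: 9 ≥ 2 is true
  invitation letter provided: no → false
  criminal record: no → false
  demonstrated funds = 5591 USD: 2909 == 5591 is false
  intended stay ≤ 295 days: 651 ≤ 295 is false
  prior overstay on record: no → false
  stated purpose = family: medical == family is false
  NOT has a sponsor letter: yes → false
  interview score ≤ 5: 3 ≤ 5 is true
  intended stay ≥ 316 days: 651 ≥ 316 is true
  interview score ≤ 4: 3 ≤ 4 is true
  NOT return ticket booked: no → true
  interview score > 5: 3 > 5 is false
Combine:
[1] false OR false OR true = true
[2.2] NOT false = true
[2] true OR true OR false = true
[3.1] NOT false = true
[3] true OR false = true
[4] false OR false OR false = false
[5.1] NOT true = false
[5.3] NOT true = false
[5] false OR true OR false = true
[6] true OR false = true
[root] true AND true AND true AND false AND true AND true = false
Overall: false → refused

Refused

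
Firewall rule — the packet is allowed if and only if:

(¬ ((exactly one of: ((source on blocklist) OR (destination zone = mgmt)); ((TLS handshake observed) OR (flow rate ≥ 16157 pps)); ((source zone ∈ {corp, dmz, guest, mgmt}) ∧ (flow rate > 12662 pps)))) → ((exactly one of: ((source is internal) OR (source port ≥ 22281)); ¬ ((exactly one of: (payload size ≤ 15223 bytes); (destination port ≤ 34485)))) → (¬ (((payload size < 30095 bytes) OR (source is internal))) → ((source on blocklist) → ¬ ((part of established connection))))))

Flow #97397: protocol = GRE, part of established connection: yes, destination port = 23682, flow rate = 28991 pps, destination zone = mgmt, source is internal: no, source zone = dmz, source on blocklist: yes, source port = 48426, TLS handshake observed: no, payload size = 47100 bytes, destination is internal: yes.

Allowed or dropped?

Dropped

Atomic conditions:
  source on blocklist: yes → true
  destination zone = mgmt: mgmt == mgmt is true
  TLS handshake observed: no → false
  flow rate ≥ 16157 pps: 28991 ≥ 16157 is true
  source zone ∈ {corp, dmz, guest, mgmt}: dmz is in the set → true
  flow rate > 12662 pps: 28991 > 12662 is true
  source is internal: no → false
  source port ≥ 22281: 48426 ≥ 22281 is true
  payload size ≤ 15223 bytes: 47100 ≤ 15223 is false
  destination port ≤ 34485: 23682 ≤ 34485 is true
  payload size < 30095 bytes: 47100 < 30095 is false
  part of established connection: yes → true
Combine:
[1.1.1] true OR true = true
[1.1.2] false OR true = true
[1.1.3] true AND true = true
[1.1] exactly-one(true, true, true) = false
[1] NOT false = true
[2.1.1] false OR true = true
[2.1.2.1] exactly-one(false, true) = true
[2.1.2] NOT true = false
[2.1] exactly-one(true, false) = true
[2.2.1.1] false OR false = false
[2.2.1] NOT false = true
[2.2.2.2] NOT true = false
[2.2.2] true → false = false
[2.2] true → false = false
[2] true → false = false
[root] true → false = false
Overall: false → dropped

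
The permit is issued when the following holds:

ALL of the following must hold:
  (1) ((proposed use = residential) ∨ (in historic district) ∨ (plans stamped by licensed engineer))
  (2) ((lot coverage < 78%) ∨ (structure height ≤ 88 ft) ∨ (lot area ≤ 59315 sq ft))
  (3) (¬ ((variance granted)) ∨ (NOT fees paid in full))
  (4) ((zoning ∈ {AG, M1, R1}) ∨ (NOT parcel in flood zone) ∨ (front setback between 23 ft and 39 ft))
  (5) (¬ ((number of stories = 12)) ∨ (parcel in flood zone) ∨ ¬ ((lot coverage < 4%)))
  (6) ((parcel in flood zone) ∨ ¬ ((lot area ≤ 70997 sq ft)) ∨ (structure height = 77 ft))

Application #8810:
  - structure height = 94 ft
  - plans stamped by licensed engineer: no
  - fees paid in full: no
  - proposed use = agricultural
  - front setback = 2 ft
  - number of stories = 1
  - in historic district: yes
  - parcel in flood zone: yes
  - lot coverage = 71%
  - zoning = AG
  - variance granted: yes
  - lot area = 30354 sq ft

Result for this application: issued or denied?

Atomic conditions:
  proposed use = residential: agricultural == residential is false
  in historic district: yes → true
  plans stamped by licensed engineer: no → false
  lot coverage < 78%: 71 < 78 is true
  structure height ≤ 88 ft: 94 ≤ 88 is false
  lot area ≤ 59315 sq ft: 30354 ≤ 59315 is true
  variance granted: yes → true
  NOT fees paid in full: no → true
  zoning ∈ {AG, M1, R1}: AG is in the set → true
  NOT parcel in flood zone: yes → false
  front setback between 23 ft and 39 ft: 2 in [23, 39] is false
  number of stories = 12: 1 == 12 is false
  parcel in flood zone: yes → true
  lot coverage < 4%: 71 < 4 is false
  lot area ≤ 70997 sq ft: 30354 ≤ 70997 is true
  structure height = 77 ft: 94 == 77 is false
Combine:
[1] false OR true OR false = true
[2] true OR false OR true = true
[3.1] NOT true = false
[3] false OR true = true
[4] true OR false OR false = true
[5.1] NOT false = true
[5.3] NOT false = true
[5] true OR true OR true = true
[6.2] NOT true = false
[6] true OR false OR false = true
[root] true AND true AND true AND true AND true AND true = true
Overall: true → issued

Issued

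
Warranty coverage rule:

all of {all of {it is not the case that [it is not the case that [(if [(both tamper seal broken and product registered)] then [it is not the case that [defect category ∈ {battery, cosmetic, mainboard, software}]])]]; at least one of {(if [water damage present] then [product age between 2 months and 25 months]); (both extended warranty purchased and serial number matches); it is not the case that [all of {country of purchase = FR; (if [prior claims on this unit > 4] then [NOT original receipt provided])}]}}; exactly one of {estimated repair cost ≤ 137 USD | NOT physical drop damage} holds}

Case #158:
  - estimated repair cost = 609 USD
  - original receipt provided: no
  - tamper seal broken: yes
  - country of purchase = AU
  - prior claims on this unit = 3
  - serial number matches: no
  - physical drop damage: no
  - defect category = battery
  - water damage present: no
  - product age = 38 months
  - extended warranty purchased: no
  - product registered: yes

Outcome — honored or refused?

Atomic conditions:
  tamper seal broken: yes → true
  product registered: yes → true
  defect category ∈ {battery, cosmetic, mainboard, software}: battery is in the set → true
  water damage present: no → false
  product age between 2 months and 25 months: 38 in [2, 25] is false
  extended warranty purchased: no → false
  serial number matches: no → false
  country of purchase = FR: AU == FR is false
  prior claims on this unit > 4: 3 > 4 is false
  NOT original receipt provided: no → true
  estimated repair cost ≤ 137 USD: 609 ≤ 137 is false
  NOT physical drop damage: no → true
Combine:
[1.1.1.1.1] true AND true = true
[1.1.1.1.2] NOT true = false
[1.1.1.1] true → false = false
[1.1.1] NOT false = true
[1.1] NOT true = false
[1.2.1] false → false (antecedent false ⇒ implication holds) = true
[1.2.2] false AND false = false
[1.2.3.1.2] false → true (antecedent false ⇒ implication holds) = true
[1.2.3.1] false AND true = false
[1.2.3] NOT false = true
[1.2] true OR false OR true = true
[1] false AND true = false
[2] exactly-one(false, true) = true
[root] false AND true = false
Overall: false → refused

Refused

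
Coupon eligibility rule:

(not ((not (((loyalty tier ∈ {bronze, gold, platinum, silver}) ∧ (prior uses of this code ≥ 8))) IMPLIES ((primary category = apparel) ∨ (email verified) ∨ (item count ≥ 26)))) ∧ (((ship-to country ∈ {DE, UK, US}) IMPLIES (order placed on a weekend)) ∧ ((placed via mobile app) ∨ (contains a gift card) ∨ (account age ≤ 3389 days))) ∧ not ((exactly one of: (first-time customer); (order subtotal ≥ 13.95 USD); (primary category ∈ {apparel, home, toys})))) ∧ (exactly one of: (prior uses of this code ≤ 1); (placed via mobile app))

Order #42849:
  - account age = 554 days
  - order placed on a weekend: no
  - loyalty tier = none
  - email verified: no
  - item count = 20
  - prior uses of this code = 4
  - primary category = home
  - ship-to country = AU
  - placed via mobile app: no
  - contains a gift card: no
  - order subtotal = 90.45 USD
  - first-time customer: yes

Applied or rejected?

Atomic conditions:
  loyalty tier ∈ {bronze, gold, platinum, silver}: none is not in the set → false
  prior uses of this code ≥ 8: 4 ≥ 8 is false
  primary category = apparel: home == apparel is false
  email verified: no → false
  item count ≥ 26: 20 ≥ 26 is false
  ship-to country ∈ {DE, UK, US}: AU is not in the set → false
  order placed on a weekend: no → false
  placed via mobile app: no → false
  contains a gift card: no → false
  account age ≤ 3389 days: 554 ≤ 3389 is true
  first-time customer: yes → true
  order subtotal ≥ 13.95 USD: 90.45 ≥ 13.95 is true
  primary category ∈ {apparel, home, toys}: home is in the set → true
  prior uses of this code ≤ 1: 4 ≤ 1 is false
Combine:
[1.1.1.1.1] false AND false = false
[1.1.1.1] NOT false = true
[1.1.1.2] false OR false OR false = false
[1.1.1] true → false = false
[1.1] NOT false = true
[1.2.1] false → false (antecedent false ⇒ implication holds) = true
[1.2.2] false OR false OR true = true
[1.2] true AND true = true
[1.3.1] exactly-one(true, true, true) = false
[1.3] NOT false = true
[1] true AND true AND true = true
[2] exactly-one(false, false) = false
[root] true AND false = false
Overall: false → rejected

Rejected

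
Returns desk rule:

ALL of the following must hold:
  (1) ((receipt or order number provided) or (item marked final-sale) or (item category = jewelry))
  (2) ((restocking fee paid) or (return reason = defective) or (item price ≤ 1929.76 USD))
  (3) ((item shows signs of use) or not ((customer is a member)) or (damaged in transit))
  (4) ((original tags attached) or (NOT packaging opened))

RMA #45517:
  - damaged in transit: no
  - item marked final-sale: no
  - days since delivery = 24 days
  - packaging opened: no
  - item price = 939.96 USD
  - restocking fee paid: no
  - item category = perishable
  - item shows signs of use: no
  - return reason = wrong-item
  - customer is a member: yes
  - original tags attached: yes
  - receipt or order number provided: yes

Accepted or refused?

Refused

Atomic conditions:
  receipt or order number provided: yes → true
  item marked final-sale: no → false
  item category = jewelry: perishable == jewelry is false
  restocking fee paid: no → false
  return reason = defective: wrong-item == defective is false
  item price ≤ 1929.76 USD: 939.96 ≤ 1929.76 is true
  item shows signs of use: no → false
  customer is a member: yes → true
  damaged in transit: no → false
  original tags attached: yes → true
  NOT packaging opened: no → true
Combine:
[1] true OR false OR false = true
[2] false OR false OR true = true
[3.2] NOT true = false
[3] false OR false OR false = false
[4] true OR true = true
[root] true AND true AND false AND true = false
Overall: false → refused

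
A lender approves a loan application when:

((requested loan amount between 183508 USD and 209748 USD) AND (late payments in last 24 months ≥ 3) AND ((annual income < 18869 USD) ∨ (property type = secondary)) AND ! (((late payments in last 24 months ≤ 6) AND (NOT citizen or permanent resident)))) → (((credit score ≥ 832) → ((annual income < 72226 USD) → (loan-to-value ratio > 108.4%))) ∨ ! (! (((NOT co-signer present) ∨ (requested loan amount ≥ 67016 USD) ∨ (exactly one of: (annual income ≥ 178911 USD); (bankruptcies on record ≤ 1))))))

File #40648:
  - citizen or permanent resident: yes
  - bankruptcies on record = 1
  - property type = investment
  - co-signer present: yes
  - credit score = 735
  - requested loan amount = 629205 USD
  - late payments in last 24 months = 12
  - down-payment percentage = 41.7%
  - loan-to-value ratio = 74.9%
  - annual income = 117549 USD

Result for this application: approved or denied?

Atomic conditions:
  requested loan amount between 183508 USD and 209748 USD: 629205 in [183508, 209748] is false
  late payments in last 24 months ≥ 3: 12 ≥ 3 is true
  annual income < 18869 USD: 117549 < 18869 is false
  property type = secondary: investment == secondary is false
  late payments in last 24 months ≤ 6: 12 ≤ 6 is false
  NOT citizen or permanent resident: yes → false
  credit score ≥ 832: 735 ≥ 832 is false
  annual income < 72226 USD: 117549 < 72226 is false
  loan-to-value ratio > 108.4%: 74.9 > 108.4 is false
  NOT co-signer present: yes → false
  requested loan amount ≥ 67016 USD: 629205 ≥ 67016 is true
  annual income ≥ 178911 USD: 117549 ≥ 178911 is false
  bankruptcies on record ≤ 1: 1 ≤ 1 is true
Combine:
[1.3] false OR false = false
[1.4.1] false AND false = false
[1.4] NOT false = true
[1] false AND true AND false AND true = false
[2.1.2] false → false (antecedent false ⇒ implication holds) = true
[2.1] false → true (antecedent false ⇒ implication holds) = true
[2.2.1.1.3] exactly-one(false, true) = true
[2.2.1.1] false OR true OR true = true
[2.2.1] NOT true = false
[2.2] NOT false = true
[2] true OR true = true
[root] false → true (antecedent false ⇒ implication holds) = true
Overall: true → approved

Approved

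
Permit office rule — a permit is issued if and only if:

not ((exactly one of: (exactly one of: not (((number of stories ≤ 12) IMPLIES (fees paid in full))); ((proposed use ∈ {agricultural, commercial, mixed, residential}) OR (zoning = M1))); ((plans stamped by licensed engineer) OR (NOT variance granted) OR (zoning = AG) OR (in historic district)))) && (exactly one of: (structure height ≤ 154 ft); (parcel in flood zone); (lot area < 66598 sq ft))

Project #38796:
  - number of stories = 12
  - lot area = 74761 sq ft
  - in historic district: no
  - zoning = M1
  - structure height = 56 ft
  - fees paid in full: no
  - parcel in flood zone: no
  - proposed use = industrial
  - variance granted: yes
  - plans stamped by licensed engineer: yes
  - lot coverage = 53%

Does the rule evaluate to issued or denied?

Denied

Atomic conditions:
  number of stories ≤ 12: 12 ≤ 12 is true
  fees paid in full: no → false
  proposed use ∈ {agricultural, commercial, mixed, residential}: industrial is not in the set → false
  zoning = M1: M1 == M1 is true
  plans stamped by licensed engineer: yes → true
  NOT variance granted: yes → false
  zoning = AG: M1 == AG is false
  in historic district: no → false
  structure height ≤ 154 ft: 56 ≤ 154 is true
  parcel in flood zone: no → false
  lot area < 66598 sq ft: 74761 < 66598 is false
Combine:
[1.1.1.1.1] true → false = false
[1.1.1.1] NOT false = true
[1.1.1.2] false OR true = true
[1.1.1] exactly-one(true, true) = false
[1.1.2] true OR false OR false OR false = true
[1.1] exactly-one(false, true) = true
[1] NOT true = false
[2] exactly-one(true, false, false) = true
[root] false AND true = false
Overall: false → denied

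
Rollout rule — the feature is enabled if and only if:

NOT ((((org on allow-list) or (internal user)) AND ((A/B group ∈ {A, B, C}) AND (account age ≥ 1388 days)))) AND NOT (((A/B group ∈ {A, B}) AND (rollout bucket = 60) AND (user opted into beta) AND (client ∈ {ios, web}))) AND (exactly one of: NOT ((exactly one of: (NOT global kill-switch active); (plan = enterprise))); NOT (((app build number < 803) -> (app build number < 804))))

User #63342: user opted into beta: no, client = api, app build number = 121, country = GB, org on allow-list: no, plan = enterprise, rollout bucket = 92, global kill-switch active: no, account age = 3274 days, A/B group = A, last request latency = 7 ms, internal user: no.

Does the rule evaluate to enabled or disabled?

Enabled

Atomic conditions:
  org on allow-list: no → false
  internal user: no → false
  A/B group ∈ {A, B, C}: A is in the set → true
  account age ≥ 1388 days: 3274 ≥ 1388 is true
  A/B group ∈ {A, B}: A is in the set → true
  rollout bucket = 60: 92 == 60 is false
  user opted into beta: no → false
  client ∈ {ios, web}: api is not in the set → false
  NOT global kill-switch active: no → true
  plan = enterprise: enterprise == enterprise is true
  app build number < 803: 121 < 803 is true
  app build number < 804: 121 < 804 is true
Combine:
[1.1.1] false OR false = false
[1.1.2] true AND true = true
[1.1] false AND true = false
[1] NOT false = true
[2.1] true AND false AND false AND false = false
[2] NOT false = true
[3.1.1] exactly-one(true, true) = false
[3.1] NOT false = true
[3.2.1] true → true = true
[3.2] NOT true = false
[3] exactly-one(true, false) = true
[root] true AND true AND true = true
Overall: true → enabled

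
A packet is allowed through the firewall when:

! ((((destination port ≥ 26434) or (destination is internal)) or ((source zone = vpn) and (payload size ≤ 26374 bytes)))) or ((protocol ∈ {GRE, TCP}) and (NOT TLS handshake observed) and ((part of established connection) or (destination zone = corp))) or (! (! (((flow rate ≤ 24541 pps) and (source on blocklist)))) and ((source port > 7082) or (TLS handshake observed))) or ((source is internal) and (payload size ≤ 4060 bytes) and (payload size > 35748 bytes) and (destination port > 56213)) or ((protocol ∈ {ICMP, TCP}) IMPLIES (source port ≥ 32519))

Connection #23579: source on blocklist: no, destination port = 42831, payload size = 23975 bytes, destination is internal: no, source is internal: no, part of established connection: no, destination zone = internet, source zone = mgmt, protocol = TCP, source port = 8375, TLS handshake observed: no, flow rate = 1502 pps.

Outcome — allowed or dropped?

Atomic conditions:
  destination port ≥ 26434: 42831 ≥ 26434 is true
  destination is internal: no → false
  source zone = vpn: mgmt == vpn is false
  payload size ≤ 26374 bytes: 23975 ≤ 26374 is true
  protocol ∈ {GRE, TCP}: TCP is in the set → true
  NOT TLS handshake observed: no → true
  part of established connection: no → false
  destination zone = corp: internet == corp is false
  flow rate ≤ 24541 pps: 1502 ≤ 24541 is true
  source on blocklist: no → false
  source port > 7082: 8375 > 7082 is true
  TLS handshake observed: no → false
  source is internal: no → false
  payload size ≤ 4060 bytes: 23975 ≤ 4060 is false
  payload size > 35748 bytes: 23975 > 35748 is false
  destination port > 56213: 42831 > 56213 is false
  protocol ∈ {ICMP, TCP}: TCP is in the set → true
  source port ≥ 32519: 8375 ≥ 32519 is false
Combine:
[1.1.1] true OR false = true
[1.1.2] false AND true = false
[1.1] true OR false = true
[1] NOT true = false
[2.3] false OR false = false
[2] true AND true AND false = false
[3.1.1.1] true AND false = false
[3.1.1] NOT false = true
[3.1] NOT true = false
[3.2] true OR false = true
[3] false AND true = false
[4] false AND false AND false AND false = false
[5] true → false = false
[root] false OR false OR false OR false OR false = false
Overall: false → dropped

Dropped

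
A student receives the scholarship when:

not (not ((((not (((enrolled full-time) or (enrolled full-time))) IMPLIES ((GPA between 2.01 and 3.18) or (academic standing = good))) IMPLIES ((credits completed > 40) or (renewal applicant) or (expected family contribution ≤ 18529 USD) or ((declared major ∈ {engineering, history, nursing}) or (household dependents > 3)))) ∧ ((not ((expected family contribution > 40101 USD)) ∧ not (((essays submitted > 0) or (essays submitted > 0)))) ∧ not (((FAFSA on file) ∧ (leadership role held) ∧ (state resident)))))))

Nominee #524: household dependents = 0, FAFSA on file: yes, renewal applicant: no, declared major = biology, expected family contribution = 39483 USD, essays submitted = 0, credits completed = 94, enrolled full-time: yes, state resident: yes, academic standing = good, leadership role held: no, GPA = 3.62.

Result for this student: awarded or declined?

Atomic conditions:
  enrolled full-time: yes → true
  GPA between 2.01 and 3.18: 3.62 in [2.01, 3.18] is false
  academic standing = good: good == good is true
  credits completed > 40: 94 > 40 is true
  renewal applicant: no → false
  expected family contribution ≤ 18529 USD: 39483 ≤ 18529 is false
  declared major ∈ {engineering, history, nursing}: biology is not in the set → false
  household dependents > 3: 0 > 3 is false
  expected family contribution > 40101 USD: 39483 > 40101 is false
  essays submitted > 0: 0 > 0 is false
  FAFSA on file: yes → true
  leadership role held: no → false
  state resident: yes → true
Combine:
[1.1.1.1.1.1] true OR true = true
[1.1.1.1.1] NOT true = false
[1.1.1.1.2] false OR true = true
[1.1.1.1] false → true (antecedent false ⇒ implication holds) = true
[1.1.1.2.4] false OR false = false
[1.1.1.2] true OR false OR false OR false = true
[1.1.1] true → true = true
[1.1.2.1.1] NOT false = true
[1.1.2.1.2.1] false OR false = false
[1.1.2.1.2] NOT false = true
[1.1.2.1] true AND true = true
[1.1.2.2.1] true AND false AND true = false
[1.1.2.2] NOT false = true
[1.1.2] true AND true = true
[1.1] true AND true = true
[1] NOT true = false
[root] NOT false = true
Overall: true → awarded

Awarded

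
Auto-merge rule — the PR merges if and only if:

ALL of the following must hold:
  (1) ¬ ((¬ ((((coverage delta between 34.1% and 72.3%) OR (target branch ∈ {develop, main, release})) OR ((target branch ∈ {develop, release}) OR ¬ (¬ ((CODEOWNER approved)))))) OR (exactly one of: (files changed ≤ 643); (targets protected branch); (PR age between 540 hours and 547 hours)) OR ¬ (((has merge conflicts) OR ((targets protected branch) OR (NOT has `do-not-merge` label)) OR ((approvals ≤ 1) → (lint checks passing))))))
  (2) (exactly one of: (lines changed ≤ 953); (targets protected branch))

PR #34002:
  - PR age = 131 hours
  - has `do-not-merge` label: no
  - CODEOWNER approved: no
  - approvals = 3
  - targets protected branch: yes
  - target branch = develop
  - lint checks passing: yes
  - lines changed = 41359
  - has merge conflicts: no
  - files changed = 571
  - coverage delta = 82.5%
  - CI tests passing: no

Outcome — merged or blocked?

Merged

Atomic conditions:
  coverage delta between 34.1% and 72.3%: 82.5 in [34.1, 72.3] is false
  target branch ∈ {develop, main, release}: develop is in the set → true
  target branch ∈ {develop, release}: develop is in the set → true
  CODEOWNER approved: no → false
  files changed ≤ 643: 571 ≤ 643 is true
  targets protected branch: yes → true
  PR age between 540 hours and 547 hours: 131 in [540, 547] is false
  has merge conflicts: no → false
  NOT has `do-not-merge` label: no → true
  approvals ≤ 1: 3 ≤ 1 is false
  lint checks passing: yes → true
  lines changed ≤ 953: 41359 ≤ 953 is false
Combine:
[1.1.1.1.1] false OR true = true
[1.1.1.1.2.2.1] NOT false = true
[1.1.1.1.2.2] NOT true = false
[1.1.1.1.2] true OR false = true
[1.1.1.1] true OR true = true
[1.1.1] NOT true = false
[1.1.2] exactly-one(true, true, false) = false
[1.1.3.1.2] true OR true = true
[1.1.3.1.3] false → true (antecedent false ⇒ implication holds) = true
[1.1.3.1] false OR true OR true = true
[1.1.3] NOT true = false
[1.1] false OR false OR false = false
[1] NOT false = true
[2] exactly-one(false, true) = true
[root] true AND true = true
Overall: true → merged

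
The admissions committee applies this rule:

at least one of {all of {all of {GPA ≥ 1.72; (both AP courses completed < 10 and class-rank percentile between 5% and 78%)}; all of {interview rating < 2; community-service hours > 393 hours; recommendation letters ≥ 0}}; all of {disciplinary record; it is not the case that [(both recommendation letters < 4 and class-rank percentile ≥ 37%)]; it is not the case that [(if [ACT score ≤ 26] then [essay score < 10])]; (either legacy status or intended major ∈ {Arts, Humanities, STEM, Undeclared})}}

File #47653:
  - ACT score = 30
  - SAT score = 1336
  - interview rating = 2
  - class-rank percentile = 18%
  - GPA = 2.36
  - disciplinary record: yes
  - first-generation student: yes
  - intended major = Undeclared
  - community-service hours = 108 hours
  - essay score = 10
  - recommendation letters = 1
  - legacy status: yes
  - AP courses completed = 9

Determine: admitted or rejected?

Atomic conditions:
  GPA ≥ 1.72: 2.36 ≥ 1.72 is true
  AP courses completed < 10: 9 < 10 is true
  class-rank percentile between 5% and 78%: 18 in [5, 78] is true
  interview rating < 2: 2 < 2 is false
  community-service hours > 393 hours: 108 > 393 is false
  recommendation letters ≥ 0: 1 ≥ 0 is true
  disciplinary record: yes → true
  recommendation letters < 4: 1 < 4 is true
  class-rank percentile ≥ 37%: 18 ≥ 37 is false
  ACT score ≤ 26: 30 ≤ 26 is false
  essay score < 10: 10 < 10 is false
  legacy status: yes → true
  intended major ∈ {Arts, Humanities, STEM, Undeclared}: Undeclared is in the set → true
Combine:
[1.1.2] true AND true = true
[1.1] true AND true = true
[1.2] false AND false AND true = false
[1] true AND false = false
[2.2.1] true AND false = false
[2.2] NOT false = true
[2.3.1] false → false (antecedent false ⇒ implication holds) = true
[2.3] NOT true = false
[2.4] true OR true = true
[2] true AND true AND false AND true = false
[root] false OR false = false
Overall: false → rejected

Rejected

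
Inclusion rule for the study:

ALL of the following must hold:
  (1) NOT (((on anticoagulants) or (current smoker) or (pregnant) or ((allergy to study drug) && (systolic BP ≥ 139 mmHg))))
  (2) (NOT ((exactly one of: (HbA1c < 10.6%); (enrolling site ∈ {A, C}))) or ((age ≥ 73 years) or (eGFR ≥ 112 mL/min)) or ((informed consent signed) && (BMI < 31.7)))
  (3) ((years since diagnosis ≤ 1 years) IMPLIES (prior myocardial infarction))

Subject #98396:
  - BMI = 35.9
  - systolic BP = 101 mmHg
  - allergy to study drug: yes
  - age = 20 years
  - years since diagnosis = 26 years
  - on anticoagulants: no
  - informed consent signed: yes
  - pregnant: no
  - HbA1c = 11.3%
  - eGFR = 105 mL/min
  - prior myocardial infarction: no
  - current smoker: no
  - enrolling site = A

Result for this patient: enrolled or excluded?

Atomic conditions:
  on anticoagulants: no → false
  current smoker: no → false
  pregnant: no → false
  allergy to study drug: yes → true
  systolic BP ≥ 139 mmHg: 101 ≥ 139 is false
  HbA1c < 10.6%: 11.3 < 10.6 is false
  enrolling site ∈ {A, C}: A is in the set → true
  age ≥ 73 years: 20 ≥ 73 is false
  eGFR ≥ 112 mL/min: 105 ≥ 112 is false
  informed consent signed: yes → true
  BMI < 31.7: 35.9 < 31.7 is false
  years since diagnosis ≤ 1 years: 26 ≤ 1 is false
  prior myocardial infarction: no → false
Combine:
[1.1.4] true AND false = false
[1.1] false OR false OR false OR false = false
[1] NOT false = true
[2.1.1] exactly-one(false, true) = true
[2.1] NOT true = false
[2.2] false OR false = false
[2.3] true AND false = false
[2] false OR false OR false = false
[3] false → false (antecedent false ⇒ implication holds) = true
[root] true AND false AND true = false
Overall: false → excluded

Excluded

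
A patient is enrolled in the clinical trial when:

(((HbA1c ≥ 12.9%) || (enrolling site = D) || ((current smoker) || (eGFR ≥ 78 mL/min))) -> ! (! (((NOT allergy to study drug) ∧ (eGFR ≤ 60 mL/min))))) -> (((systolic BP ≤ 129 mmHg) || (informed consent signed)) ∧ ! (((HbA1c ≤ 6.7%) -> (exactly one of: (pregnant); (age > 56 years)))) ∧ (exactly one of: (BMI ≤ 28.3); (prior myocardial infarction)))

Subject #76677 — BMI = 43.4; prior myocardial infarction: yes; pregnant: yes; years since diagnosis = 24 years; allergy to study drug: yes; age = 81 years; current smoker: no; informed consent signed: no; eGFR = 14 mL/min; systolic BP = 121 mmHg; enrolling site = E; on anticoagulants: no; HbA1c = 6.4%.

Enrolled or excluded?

Atomic conditions:
  HbA1c ≥ 12.9%: 6.4 ≥ 12.9 is false
  enrolling site = D: E == D is false
  current smoker: no → false
  eGFR ≥ 78 mL/min: 14 ≥ 78 is false
  NOT allergy to study drug: yes → false
  eGFR ≤ 60 mL/min: 14 ≤ 60 is true
  systolic BP ≤ 129 mmHg: 121 ≤ 129 is true
  informed consent signed: no → false
  HbA1c ≤ 6.7%: 6.4 ≤ 6.7 is true
  pregnant: yes → true
  age > 56 years: 81 > 56 is true
  BMI ≤ 28.3: 43.4 ≤ 28.3 is false
  prior myocardial infarction: yes → true
Combine:
[1.1.3] false OR false = false
[1.1] false OR false OR false = false
[1.2.1.1] false AND true = false
[1.2.1] NOT false = true
[1.2] NOT true = false
[1] false → false (antecedent false ⇒ implication holds) = true
[2.1] true OR false = true
[2.2.1.2] exactly-one(true, true) = false
[2.2.1] true → false = false
[2.2] NOT false = true
[2.3] exactly-one(false, true) = true
[2] true AND true AND true = true
[root] true → true = true
Overall: true → enrolled

Enrolled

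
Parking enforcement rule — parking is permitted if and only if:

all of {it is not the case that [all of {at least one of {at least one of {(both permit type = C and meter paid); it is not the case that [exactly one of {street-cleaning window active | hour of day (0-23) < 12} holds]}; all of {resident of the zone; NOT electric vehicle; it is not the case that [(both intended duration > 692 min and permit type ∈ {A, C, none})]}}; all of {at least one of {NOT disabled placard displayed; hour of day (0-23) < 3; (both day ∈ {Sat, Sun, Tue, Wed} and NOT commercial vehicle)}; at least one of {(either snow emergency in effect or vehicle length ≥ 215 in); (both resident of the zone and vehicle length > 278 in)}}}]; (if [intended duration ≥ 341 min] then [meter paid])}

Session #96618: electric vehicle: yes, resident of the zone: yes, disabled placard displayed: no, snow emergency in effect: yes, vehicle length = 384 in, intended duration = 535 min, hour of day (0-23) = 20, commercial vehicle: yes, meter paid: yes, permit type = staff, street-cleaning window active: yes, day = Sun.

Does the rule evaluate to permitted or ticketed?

Atomic conditions:
  permit type = C: staff == C is false
  meter paid: yes → true
  street-cleaning window active: yes → true
  hour of day (0-23) < 12: 20 < 12 is false
  resident of the zone: yes → true
  NOT electric vehicle: yes → false
  intended duration > 692 min: 535 > 692 is false
  permit type ∈ {A, C, none}: staff is not in the set → false
  NOT disabled placard displayed: no → true
  hour of day (0-23) < 3: 20 < 3 is false
  day ∈ {Sat, Sun, Tue, Wed}: Sun is in the set → true
  NOT commercial vehicle: yes → false
  snow emergency in effect: yes → true
  vehicle length ≥ 215 in: 384 ≥ 215 is true
  vehicle length > 278 in: 384 > 278 is true
  intended duration ≥ 341 min: 535 ≥ 341 is true
Combine:
[1.1.1.1.1] false AND true = false
[1.1.1.1.2.1] exactly-one(true, false) = true
[1.1.1.1.2] NOT true = false
[1.1.1.1] false OR false = false
[1.1.1.2.3.1] false AND false = false
[1.1.1.2.3] NOT false = true
[1.1.1.2] true AND false AND true = false
[1.1.1] false OR false = false
[1.1.2.1.3] true AND false = false
[1.1.2.1] true OR false OR false = true
[1.1.2.2.1] true OR true = true
[1.1.2.2.2] true AND true = true
[1.1.2.2] true OR true = true
[1.1.2] true AND true = true
[1.1] false AND true = false
[1] NOT false = true
[2] true → true = true
[root] true AND true = true
Overall: true → permitted

Permitted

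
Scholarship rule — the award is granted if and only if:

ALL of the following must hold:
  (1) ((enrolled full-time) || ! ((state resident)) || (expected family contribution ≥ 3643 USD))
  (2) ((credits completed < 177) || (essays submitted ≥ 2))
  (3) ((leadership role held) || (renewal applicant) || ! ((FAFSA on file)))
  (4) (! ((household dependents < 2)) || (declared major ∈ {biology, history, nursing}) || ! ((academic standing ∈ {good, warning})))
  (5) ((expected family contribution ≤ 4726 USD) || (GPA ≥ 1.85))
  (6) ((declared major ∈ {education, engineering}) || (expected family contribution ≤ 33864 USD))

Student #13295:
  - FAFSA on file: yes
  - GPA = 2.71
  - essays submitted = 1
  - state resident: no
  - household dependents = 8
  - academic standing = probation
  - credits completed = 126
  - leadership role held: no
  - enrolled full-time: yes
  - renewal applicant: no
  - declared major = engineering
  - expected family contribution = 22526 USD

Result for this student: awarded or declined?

Atomic conditions:
  enrolled full-time: yes → true
  state resident: no → false
  expected family contribution ≥ 3643 USD: 22526 ≥ 3643 is true
  credits completed < 177: 126 < 177 is true
  essays submitted ≥ 2: 1 ≥ 2 is false
  leadership role held: no → false
  renewal applicant: no → false
  FAFSA on file: yes → true
  household dependents < 2: 8 < 2 is false
  declared major ∈ {biology, history, nursing}: engineering is not in the set → false
  academic standing ∈ {good, warning}: probation is not in the set → false
  expected family contribution ≤ 4726 USD: 22526 ≤ 4726 is false
  GPA ≥ 1.85: 2.71 ≥ 1.85 is true
  declared major ∈ {education, engineering}: engineering is in the set → true
  expected family contribution ≤ 33864 USD: 22526 ≤ 33864 is true
Combine:
[1.2] NOT false = true
[1] true OR true OR true = true
[2] true OR false = true
[3.3] NOT true = false
[3] false OR false OR false = false
[4.1] NOT false = true
[4.3] NOT false = true
[4] true OR false OR true = true
[5] false OR true = true
[6] true OR true = true
[root] true AND true AND false AND true AND true AND true = false
Overall: false → declined

Declined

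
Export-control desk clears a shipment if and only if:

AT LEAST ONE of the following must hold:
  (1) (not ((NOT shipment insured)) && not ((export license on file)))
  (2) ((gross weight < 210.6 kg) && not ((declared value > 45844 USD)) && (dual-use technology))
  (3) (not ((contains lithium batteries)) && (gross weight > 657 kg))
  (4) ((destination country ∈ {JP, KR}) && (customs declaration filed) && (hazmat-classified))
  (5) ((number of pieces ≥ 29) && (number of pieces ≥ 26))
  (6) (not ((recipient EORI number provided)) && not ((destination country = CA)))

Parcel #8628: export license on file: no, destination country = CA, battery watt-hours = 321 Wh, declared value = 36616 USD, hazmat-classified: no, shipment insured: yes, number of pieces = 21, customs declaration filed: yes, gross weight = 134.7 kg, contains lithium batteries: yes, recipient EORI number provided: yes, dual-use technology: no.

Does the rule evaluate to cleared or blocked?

Atomic conditions:
  NOT shipment insured: yes → false
  export license on file: no → false
  gross weight < 210.6 kg: 134.7 < 210.6 is true
  declared value > 45844 USD: 36616 > 45844 is false
  dual-use technology: no → false
  contains lithium batteries: yes → true
  gross weight > 657 kg: 134.7 > 657 is false
  destination country ∈ {JP, KR}: CA is not in the set → false
  customs declaration filed: yes → true
  hazmat-classified: no → false
  number of pieces ≥ 29: 21 ≥ 29 is false
  number of pieces ≥ 26: 21 ≥ 26 is false
  recipient EORI number provided: yes → true
  destination country = CA: CA == CA is true
Combine:
[1.1] NOT false = true
[1.2] NOT false = true
[1] true AND true = true
[2.2] NOT false = true
[2] true AND true AND false = false
[3.1] NOT true = false
[3] false AND false = false
[4] false AND true AND false = false
[5] false AND false = false
[6.1] NOT true = false
[6.2] NOT true = false
[6] false AND false = false
[root] true OR false OR false OR false OR false OR false = true
Overall: true → cleared

Cleared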